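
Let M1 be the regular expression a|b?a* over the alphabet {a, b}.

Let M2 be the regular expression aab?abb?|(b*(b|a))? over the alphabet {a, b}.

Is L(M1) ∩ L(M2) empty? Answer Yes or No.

The empty string ε is accepted by both M1 and M2.
Hence L(M1) ∩ L(M2) ≠ ∅.

No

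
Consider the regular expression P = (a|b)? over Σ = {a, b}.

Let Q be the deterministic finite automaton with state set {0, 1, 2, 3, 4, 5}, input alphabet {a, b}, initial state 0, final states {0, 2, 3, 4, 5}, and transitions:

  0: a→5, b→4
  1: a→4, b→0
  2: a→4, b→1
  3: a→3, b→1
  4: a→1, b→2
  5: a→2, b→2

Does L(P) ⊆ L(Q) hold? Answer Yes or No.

Converting the expression P to a DFA (subset construction, then merging equivalent states) gives the minimal DFA with states {p0, p1, p2}, start state p0, accepting states {p0, p1} and transitions p0: a→p1, b→p1; p1: a→p2, b→p2; p2: a→p2, b→p2.
Exploring the product automaton P × Q from the start pair (p0, 0), following both machines on each input symbol, reaches 8 state pairs: (p0, 0), (p1, 5), (p1, 4), (p2, 2), (p2, 1), (p2, 4), (p2, 0), (p2, 5).
P accepts in {p0, p1} and Q accepts in {0, 2, 3, 4, 5}. The reachable pairs whose P-component is accepting are (p0, 0), (p1, 5), (p1, 4); in each of them the Q-component is accepting too, so the product for L(P) \ L(Q) (P-component accepting, Q-component rejecting) has no reachable accepting pair and the difference is empty.
Hence every string in L(P) is also in L(Q).

Yes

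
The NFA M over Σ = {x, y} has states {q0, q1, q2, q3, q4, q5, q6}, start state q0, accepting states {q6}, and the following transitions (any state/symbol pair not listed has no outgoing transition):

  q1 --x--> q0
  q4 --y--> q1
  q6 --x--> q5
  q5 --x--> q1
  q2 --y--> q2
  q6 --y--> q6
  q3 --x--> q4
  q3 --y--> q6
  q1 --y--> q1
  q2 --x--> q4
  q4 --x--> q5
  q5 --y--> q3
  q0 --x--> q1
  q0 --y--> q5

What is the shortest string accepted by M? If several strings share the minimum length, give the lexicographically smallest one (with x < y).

yyy

A breadth-first search from q0 reaches an accepting state first via the path q0 → q5 → q3 → q6 on input yyy.
No string of length < 3 is accepted (BFS exhausts all shorter strings without reaching an accepting state), and yyy is the lexicographically least accepting string of length 3.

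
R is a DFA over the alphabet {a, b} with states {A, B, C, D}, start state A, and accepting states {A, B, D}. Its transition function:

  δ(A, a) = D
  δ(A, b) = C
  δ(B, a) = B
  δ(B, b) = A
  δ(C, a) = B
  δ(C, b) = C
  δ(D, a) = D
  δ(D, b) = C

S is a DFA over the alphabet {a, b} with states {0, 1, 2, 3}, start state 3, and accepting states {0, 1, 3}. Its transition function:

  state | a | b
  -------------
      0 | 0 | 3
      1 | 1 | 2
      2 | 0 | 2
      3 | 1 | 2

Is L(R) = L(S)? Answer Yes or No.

Yes

Exploring the product automaton R × S from the start pair (A, 3), following both machines on each input symbol, reaches 4 state pairs: (A, 3), (D, 1), (C, 2), (B, 0).
R accepts in {A, B, D} and S accepts in {0, 1, 3}. In every reachable pair the two components are either both accepting — (A, 3), (D, 1), (B, 0) — or both non-accepting, so no string is accepted by exactly one of the machines: L(R) \ L(S) and L(S) \ L(R) are both empty.
Hence every string is accepted by R iff it is accepted by S, and the two languages coincide.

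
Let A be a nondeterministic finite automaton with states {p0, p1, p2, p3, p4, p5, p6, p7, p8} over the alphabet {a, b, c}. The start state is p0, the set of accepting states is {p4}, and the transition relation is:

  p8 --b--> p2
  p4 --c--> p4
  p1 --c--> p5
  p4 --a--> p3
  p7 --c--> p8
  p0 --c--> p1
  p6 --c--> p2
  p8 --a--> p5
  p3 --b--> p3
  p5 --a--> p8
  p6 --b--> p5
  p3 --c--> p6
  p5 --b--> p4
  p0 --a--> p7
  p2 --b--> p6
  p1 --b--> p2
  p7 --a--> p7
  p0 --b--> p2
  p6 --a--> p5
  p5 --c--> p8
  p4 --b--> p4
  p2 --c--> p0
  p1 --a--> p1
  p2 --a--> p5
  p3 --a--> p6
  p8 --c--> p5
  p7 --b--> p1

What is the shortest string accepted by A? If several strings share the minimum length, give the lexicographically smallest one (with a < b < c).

A breadth-first search from p0 reaches an accepting state first via the path p0 → p2 → p5 → p4 on input bab.
No string of length < 3 is accepted (BFS exhausts all shorter strings without reaching an accepting state), and bab is the lexicographically least accepting string of length 3.

bab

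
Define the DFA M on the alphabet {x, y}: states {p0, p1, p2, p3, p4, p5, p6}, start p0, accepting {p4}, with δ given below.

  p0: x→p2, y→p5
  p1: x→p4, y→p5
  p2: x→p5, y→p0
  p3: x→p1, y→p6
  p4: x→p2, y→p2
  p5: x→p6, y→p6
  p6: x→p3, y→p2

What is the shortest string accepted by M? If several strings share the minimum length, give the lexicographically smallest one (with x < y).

yxxxx

A breadth-first search from p0 reaches an accepting state first via the path p0 → p5 → p6 → p3 → p1 → p4 on input yxxxx.
No string of length < 5 is accepted (BFS exhausts all shorter strings without reaching an accepting state), and yxxxx is the lexicographically least accepting string of length 5.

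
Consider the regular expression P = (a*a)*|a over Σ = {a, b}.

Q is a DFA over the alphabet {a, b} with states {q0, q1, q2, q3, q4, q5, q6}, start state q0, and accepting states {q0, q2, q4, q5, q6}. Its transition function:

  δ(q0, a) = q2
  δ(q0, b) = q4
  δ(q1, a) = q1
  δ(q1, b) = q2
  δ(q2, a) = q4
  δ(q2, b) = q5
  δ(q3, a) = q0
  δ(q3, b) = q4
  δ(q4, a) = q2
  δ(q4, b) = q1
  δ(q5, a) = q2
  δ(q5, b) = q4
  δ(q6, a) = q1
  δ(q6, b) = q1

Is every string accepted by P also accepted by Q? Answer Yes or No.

Yes

Converting the expression P to a DFA (subset construction, then merging equivalent states) gives the minimal DFA with states {p0, p1}, start state p0, accepting states {p0} and transitions p0: a→p0, b→p1; p1: a→p1, b→p1.
Exploring the product automaton P × Q from the start pair (p0, q0), following both machines on each input symbol, reaches 7 state pairs: (p0, q0), (p0, q2), (p1, q4), (p0, q4), (p1, q5), (p1, q2), (p1, q1).
P accepts in {p0} and Q accepts in {q0, q2, q4, q5, q6}. The reachable pairs whose P-component is accepting are (p0, q0), (p0, q2), (p0, q4); in each of them the Q-component is accepting too, so the product for L(P) \ L(Q) (P-component accepting, Q-component rejecting) has no reachable accepting pair and the difference is empty.
Hence every string in L(P) is also in L(Q).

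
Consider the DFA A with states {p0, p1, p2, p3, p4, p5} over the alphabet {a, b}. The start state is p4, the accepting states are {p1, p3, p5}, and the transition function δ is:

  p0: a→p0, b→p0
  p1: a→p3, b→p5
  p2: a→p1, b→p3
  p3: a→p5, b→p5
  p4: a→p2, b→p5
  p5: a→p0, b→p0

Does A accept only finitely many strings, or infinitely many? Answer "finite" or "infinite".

The useful states (reachable from p4 and able to reach an accepting state) are {p1, p2, p3, p4, p5}.
Restricted to these states the transition graph has no cycle, so every accepting path has bounded length and L is finite.

finite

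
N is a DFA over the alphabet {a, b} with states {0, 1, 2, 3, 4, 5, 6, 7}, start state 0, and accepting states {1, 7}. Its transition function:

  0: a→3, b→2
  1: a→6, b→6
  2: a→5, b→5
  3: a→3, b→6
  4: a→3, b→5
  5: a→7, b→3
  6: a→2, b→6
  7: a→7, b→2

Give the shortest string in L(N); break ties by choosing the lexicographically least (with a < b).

A breadth-first search from 0 reaches an accepting state first via the path 0 → 2 → 5 → 7 on input baa.
No string of length < 3 is accepted (BFS exhausts all shorter strings without reaching an accepting state), and baa is the lexicographically least accepting string of length 3.

baa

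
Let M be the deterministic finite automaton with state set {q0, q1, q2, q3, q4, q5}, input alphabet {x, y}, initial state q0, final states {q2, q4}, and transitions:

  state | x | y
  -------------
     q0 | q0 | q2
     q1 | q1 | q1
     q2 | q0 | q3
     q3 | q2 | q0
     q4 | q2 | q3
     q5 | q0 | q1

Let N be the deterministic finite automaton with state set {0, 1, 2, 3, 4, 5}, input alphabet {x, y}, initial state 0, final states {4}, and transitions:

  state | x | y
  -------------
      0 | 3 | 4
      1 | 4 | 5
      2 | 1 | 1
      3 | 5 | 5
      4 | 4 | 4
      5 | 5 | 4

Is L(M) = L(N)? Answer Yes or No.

No

The string xy is accepted by M but rejected by N.
So L(M) ≠ L(N).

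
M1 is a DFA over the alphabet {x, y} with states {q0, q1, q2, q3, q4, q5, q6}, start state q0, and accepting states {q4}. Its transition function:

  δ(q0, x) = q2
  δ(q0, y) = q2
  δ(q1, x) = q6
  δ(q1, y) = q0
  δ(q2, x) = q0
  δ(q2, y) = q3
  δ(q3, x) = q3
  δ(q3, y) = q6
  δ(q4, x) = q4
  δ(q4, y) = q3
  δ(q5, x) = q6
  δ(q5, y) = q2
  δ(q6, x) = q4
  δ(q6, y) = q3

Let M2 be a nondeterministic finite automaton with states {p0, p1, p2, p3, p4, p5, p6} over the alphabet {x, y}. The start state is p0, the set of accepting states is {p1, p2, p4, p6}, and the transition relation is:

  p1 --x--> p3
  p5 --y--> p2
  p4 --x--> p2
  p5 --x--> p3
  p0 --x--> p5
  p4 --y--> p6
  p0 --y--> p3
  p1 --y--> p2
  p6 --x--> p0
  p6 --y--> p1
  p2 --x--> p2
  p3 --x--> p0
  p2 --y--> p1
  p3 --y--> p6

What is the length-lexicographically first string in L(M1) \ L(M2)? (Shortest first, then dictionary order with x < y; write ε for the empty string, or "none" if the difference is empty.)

The string xyyx is accepted by M1 but not by M2.
No shorter string lies in the difference, and xyyx is the lexicographically first length-4 string in L(M1) \ L(M2).

xyyx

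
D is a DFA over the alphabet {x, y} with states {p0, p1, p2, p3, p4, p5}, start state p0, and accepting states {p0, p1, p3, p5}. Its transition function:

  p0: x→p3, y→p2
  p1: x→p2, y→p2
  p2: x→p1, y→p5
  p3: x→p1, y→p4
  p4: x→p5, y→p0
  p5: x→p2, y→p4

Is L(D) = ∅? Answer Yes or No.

The empty string ε is accepted: the run p0 ends in the accepting state p0.
Since at least one string is accepted, L(D) is not empty.

No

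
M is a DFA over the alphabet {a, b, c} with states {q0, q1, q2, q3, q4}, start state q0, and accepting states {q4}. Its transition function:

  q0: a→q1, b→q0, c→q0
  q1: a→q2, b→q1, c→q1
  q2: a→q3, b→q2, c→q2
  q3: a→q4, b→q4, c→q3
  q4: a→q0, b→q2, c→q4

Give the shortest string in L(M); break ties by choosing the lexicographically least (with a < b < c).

aaaa

A breadth-first search from q0 reaches an accepting state first via the path q0 → q1 → q2 → q3 → q4 on input aaaa.
No string of length < 4 is accepted (BFS exhausts all shorter strings without reaching an accepting state), and aaaa is the lexicographically least accepting string of length 4.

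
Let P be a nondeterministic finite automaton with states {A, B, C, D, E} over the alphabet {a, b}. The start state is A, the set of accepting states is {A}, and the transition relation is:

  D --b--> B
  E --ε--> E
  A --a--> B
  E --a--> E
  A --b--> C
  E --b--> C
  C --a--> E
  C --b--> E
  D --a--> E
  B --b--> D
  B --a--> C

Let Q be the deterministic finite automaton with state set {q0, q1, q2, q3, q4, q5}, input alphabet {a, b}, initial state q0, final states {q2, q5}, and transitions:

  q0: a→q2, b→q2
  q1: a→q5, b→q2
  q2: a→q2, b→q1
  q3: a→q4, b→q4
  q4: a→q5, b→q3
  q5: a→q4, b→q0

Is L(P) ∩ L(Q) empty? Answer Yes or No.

Yes

Exploring the product automaton P × Q from the start pair (A, q0), following both machines on each input symbol, reaches 11 state pairs: (A, q0), (B, q2), (C, q2), (D, q1), (E, q2), (E, q1), (E, q5), (C, q1), (E, q4), (C, q0), (C, q3).
P accepts in {A} and Q accepts in {q2, q5}; no reachable pair has both components accepting, so no string drives both machines to acceptance simultaneously and L(P) ∩ L(Q) = ∅.
So no string is accepted by both, and the intersection is empty.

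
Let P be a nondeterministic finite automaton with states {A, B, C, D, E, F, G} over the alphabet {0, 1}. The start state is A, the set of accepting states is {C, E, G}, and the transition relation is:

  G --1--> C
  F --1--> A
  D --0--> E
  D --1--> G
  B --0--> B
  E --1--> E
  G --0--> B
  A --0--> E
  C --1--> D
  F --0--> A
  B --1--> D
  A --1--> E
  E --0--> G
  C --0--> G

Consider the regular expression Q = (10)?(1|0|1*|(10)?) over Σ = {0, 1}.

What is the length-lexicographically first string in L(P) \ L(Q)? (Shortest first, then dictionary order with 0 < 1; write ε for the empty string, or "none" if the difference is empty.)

The string 00 is accepted by P but not by Q.
No shorter string lies in the difference, and 00 is the lexicographically first length-2 string in L(P) \ L(Q).

00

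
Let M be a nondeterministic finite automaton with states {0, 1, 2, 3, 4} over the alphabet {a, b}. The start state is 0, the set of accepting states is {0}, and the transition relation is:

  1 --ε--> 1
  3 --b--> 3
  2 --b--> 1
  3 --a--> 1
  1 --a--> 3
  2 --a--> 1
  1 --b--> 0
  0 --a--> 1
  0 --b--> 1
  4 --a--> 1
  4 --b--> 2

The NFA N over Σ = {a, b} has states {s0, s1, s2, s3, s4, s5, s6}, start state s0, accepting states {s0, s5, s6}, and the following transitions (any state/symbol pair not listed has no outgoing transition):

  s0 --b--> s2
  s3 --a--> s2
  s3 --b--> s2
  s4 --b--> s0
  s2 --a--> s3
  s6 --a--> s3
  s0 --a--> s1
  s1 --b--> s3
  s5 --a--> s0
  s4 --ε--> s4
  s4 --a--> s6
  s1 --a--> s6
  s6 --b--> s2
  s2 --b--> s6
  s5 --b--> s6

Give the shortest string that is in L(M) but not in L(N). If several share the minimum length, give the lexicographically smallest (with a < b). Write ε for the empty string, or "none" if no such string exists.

ab

The string ab is accepted by M but not by N.
No shorter string lies in the difference, and ab is the lexicographically first length-2 string in L(M) \ L(N).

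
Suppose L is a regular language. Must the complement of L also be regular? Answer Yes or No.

Yes

Take a complete DFA for L and swap accepting and non-accepting states; the resulting DFA accepts exactly Σ* \ L.
So the regular languages are closed under complement.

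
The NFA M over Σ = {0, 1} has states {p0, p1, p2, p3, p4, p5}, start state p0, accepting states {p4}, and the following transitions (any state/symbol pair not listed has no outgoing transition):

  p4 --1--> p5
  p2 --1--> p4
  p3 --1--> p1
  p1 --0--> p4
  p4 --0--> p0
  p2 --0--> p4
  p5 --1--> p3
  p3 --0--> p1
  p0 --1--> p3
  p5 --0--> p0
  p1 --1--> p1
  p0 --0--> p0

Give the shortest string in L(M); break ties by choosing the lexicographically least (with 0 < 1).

100

A breadth-first search from p0 reaches an accepting state first via the path p0 → p3 → p1 → p4 on input 100.
No string of length < 3 is accepted (BFS exhausts all shorter strings without reaching an accepting state), and 100 is the lexicographically least accepting string of length 3.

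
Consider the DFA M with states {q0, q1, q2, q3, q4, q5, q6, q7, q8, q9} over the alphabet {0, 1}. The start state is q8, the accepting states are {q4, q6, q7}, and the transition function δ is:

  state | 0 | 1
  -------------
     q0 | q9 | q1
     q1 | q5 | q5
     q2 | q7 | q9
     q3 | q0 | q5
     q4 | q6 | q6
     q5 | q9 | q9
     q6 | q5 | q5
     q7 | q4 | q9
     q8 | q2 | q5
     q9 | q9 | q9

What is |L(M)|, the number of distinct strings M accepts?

4

The useful subgraph on states {q2, q4, q6, q7, q8} is acyclic, so L(M) is finite; the longest accepting path visits 5 useful states, giving maximum string length 4.
Counting accepting paths from q8 by length: 1 of length 2, 1 of length 3, 2 of length 4. Total 4.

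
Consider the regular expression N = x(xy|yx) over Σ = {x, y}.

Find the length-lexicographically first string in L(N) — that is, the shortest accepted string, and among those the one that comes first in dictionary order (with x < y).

xxy

By inspection of the expression, no string of length less than 3 matches, and xxy is the lexicographically first match of length 3.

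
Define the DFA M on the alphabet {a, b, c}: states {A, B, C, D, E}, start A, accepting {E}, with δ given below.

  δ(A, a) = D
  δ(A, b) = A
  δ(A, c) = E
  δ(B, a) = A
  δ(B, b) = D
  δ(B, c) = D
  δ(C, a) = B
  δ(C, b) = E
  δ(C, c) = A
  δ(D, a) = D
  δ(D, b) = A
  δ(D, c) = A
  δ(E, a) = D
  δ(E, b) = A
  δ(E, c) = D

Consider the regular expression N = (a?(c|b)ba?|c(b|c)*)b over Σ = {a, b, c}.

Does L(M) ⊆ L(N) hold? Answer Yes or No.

No

The string c is in L(M) but not in L(N).
So L(M) ⊄ L(N).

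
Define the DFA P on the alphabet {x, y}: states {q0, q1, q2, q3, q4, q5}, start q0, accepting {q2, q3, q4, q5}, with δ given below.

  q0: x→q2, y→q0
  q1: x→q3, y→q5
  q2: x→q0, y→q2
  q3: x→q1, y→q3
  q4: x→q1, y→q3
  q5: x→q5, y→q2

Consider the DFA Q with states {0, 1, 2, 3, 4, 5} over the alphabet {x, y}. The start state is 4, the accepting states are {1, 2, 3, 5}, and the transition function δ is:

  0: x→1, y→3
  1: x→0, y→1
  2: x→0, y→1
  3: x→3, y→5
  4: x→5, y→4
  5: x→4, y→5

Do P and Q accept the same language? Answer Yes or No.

Exploring the product automaton P × Q from the start pair (q0, 4), following both machines on each input symbol, reaches 2 state pairs: (q0, 4), (q2, 5).
P accepts in {q2, q3, q4, q5} and Q accepts in {1, 2, 3, 5}. In every reachable pair the two components are either both accepting — (q2, 5) — or both non-accepting, so no string is accepted by exactly one of the machines: L(P) \ L(Q) and L(Q) \ L(P) are both empty.
Hence every string is accepted by P iff it is accepted by Q, and the two languages coincide.

Yes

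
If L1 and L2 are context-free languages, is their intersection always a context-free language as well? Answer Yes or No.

No

{aⁿbⁿcᵐ : m,n≥0} and {aᵐbⁿcⁿ : m,n≥0} are both context-free, but their intersection {aⁿbⁿcⁿ : n≥0} is not (pumping lemma).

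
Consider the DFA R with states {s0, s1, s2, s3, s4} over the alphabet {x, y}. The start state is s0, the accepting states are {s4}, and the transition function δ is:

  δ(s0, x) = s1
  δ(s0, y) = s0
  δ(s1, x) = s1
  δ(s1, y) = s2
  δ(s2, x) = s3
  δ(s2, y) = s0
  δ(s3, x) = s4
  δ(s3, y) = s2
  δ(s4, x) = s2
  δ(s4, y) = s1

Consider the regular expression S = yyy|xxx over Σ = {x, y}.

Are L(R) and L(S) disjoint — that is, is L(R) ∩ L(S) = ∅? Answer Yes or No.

Converting the expression S to a DFA (subset construction, then merging equivalent states) gives the minimal DFA with states {r0, r1, r2, r3, r4, r5, r6}, start state r0, accepting states {r6} and transitions r0: x→r1, y→r2; r1: x→r3, y→r4; r2: x→r4, y→r5; r3: x→r6, y→r4; r4: x→r4, y→r4; r5: x→r4, y→r6; r6: x→r4, y→r4.
Exploring the product automaton R × S from the start pair (s0, r0), following both machines on each input symbol, reaches 12 state pairs: (s0, r0), (s1, r1), (s0, r2), (s1, r3), (s2, r4), (s1, r4), (s0, r5), (s1, r6), (s3, r4), (s0, r4), (s0, r6), (s4, r4).
R accepts in {s4} and S accepts in {r6}; no reachable pair has both components accepting, so no string drives both machines to acceptance simultaneously and L(R) ∩ L(S) = ∅.
So no string is accepted by both, and the intersection is empty.

Yes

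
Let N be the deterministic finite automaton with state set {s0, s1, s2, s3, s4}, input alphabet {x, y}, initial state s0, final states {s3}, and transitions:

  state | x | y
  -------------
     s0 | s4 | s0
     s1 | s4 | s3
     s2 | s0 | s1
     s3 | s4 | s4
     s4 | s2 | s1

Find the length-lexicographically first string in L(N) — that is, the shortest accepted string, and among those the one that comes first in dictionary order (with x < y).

xyy

A breadth-first search from s0 reaches an accepting state first via the path s0 → s4 → s1 → s3 on input xyy.
No string of length < 3 is accepted (BFS exhausts all shorter strings without reaching an accepting state), and xyy is the lexicographically least accepting string of length 3.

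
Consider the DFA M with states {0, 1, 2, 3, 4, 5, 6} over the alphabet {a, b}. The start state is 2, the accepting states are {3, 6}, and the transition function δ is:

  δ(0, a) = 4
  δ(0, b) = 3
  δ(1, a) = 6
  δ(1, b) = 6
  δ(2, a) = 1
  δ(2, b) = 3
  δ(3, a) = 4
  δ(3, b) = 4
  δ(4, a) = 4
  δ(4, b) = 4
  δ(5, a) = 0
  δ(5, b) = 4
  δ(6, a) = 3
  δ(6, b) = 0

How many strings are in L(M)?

The useful subgraph on states {0, 1, 2, 3, 6} is acyclic, so L(M) is finite; the longest accepting path visits 5 useful states, giving maximum string length 4.
Counting accepting paths from 2 by length: 1 of length 1, 2 of length 2, 2 of length 3, 2 of length 4. Total 7.

7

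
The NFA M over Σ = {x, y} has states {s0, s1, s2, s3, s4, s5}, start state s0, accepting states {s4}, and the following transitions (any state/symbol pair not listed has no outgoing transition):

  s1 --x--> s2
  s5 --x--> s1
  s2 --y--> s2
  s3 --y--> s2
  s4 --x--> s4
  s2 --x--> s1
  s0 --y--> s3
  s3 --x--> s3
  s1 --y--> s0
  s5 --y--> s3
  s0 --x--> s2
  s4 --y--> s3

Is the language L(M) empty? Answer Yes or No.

The states reachable from the start state are {s0, s1, s2, s3}.
None of the accepting states {s4} is reachable, so no string is accepted and L(M) = ∅.

Yes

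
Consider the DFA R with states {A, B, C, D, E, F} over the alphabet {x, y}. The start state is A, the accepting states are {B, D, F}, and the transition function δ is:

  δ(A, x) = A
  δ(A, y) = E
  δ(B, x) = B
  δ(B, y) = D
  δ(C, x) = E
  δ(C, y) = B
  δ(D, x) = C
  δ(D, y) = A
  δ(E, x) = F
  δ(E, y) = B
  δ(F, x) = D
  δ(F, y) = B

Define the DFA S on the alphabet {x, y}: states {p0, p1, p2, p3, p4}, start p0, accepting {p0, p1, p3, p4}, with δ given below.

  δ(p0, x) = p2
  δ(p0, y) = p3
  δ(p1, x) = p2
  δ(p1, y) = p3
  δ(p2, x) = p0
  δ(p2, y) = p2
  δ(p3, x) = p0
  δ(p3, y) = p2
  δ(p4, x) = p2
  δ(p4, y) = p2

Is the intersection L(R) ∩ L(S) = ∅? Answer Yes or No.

The string yx is accepted by both R and S.
Hence L(R) ∩ L(S) ≠ ∅.

No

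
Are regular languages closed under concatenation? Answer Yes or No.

If R₁ and R₂ are regular expressions for the two languages then R₁R₂ denotes L₁L₂; on automata, add ε-moves from every accepting state of an NFA for L₁ to the start state of an NFA for L₂ and keep only the second machine's accepting states.
So the regular languages are closed under concatenation.

Yes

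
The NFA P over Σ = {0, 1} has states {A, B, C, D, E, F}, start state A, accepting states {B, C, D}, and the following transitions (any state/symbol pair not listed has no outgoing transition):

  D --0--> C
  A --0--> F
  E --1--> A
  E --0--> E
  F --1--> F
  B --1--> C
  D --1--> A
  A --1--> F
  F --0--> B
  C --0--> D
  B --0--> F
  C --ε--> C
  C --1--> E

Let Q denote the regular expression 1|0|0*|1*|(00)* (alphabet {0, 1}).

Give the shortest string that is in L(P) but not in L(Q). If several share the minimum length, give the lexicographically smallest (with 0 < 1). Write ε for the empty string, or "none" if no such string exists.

10

The string 10 is accepted by P but not by Q.
No shorter string lies in the difference, and 10 is the lexicographically first length-2 string in L(P) \ L(Q).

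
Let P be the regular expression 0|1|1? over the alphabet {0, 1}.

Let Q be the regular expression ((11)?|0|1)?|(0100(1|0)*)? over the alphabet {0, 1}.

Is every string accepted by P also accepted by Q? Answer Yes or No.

Converting the expression P to a DFA (subset construction, then merging equivalent states) gives the minimal DFA with states {p0, p1, p2}, start state p0, accepting states {p0, p1} and transitions p0: 0→p1, 1→p1; p1: 0→p2, 1→p2; p2: 0→p2, 1→p2.
Converting the expression Q to a DFA (subset construction, then merging equivalent states) gives the minimal DFA with states {q0, q1, q2, q3, q4, q5, q6, q7}, start state q0, accepting states {q0, q1, q2, q5, q7} and transitions q0: 0→q1, 1→q2; q1: 0→q3, 1→q4; q2: 0→q3, 1→q5; q3: 0→q3, 1→q3; q4: 0→q6, 1→q3; q5: 0→q3, 1→q3; q6: 0→q7, 1→q3; q7: 0→q7, 1→q7.
Exploring the product automaton P × Q from the start pair (p0, q0), following both machines on each input symbol, reaches 8 state pairs: (p0, q0), (p1, q1), (p1, q2), (p2, q3), (p2, q4), (p2, q5), (p2, q6), (p2, q7).
P accepts in {p0, p1} and Q accepts in {q0, q1, q2, q5, q7}. The reachable pairs whose P-component is accepting are (p0, q0), (p1, q1), (p1, q2); in each of them the Q-component is accepting too, so the product for L(P) \ L(Q) (P-component accepting, Q-component rejecting) has no reachable accepting pair and the difference is empty.
Hence every string in L(P) is also in L(Q).

Yes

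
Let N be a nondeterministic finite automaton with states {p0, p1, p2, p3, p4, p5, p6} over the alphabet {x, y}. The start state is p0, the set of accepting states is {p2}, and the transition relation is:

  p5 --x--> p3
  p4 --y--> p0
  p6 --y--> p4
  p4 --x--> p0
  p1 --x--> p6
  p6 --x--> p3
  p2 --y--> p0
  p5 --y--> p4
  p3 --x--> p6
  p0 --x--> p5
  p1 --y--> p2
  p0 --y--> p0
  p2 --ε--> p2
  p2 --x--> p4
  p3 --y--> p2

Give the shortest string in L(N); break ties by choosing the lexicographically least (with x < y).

xxy

A breadth-first search from p0 reaches an accepting state first via the path p0 → p5 → p3 → p2 on input xxy.
No string of length < 3 is accepted (BFS exhausts all shorter strings without reaching an accepting state), and xxy is the lexicographically least accepting string of length 3.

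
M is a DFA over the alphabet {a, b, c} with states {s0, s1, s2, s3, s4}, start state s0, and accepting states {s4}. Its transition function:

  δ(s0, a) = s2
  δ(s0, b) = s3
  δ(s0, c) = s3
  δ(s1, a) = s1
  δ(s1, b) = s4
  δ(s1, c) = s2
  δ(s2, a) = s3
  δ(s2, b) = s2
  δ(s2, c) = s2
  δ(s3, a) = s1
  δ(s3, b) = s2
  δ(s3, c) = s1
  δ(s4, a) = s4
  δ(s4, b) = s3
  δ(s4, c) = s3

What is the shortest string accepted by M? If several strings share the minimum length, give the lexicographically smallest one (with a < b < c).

A breadth-first search from s0 reaches an accepting state first via the path s0 → s3 → s1 → s4 on input bab.
No string of length < 3 is accepted (BFS exhausts all shorter strings without reaching an accepting state), and bab is the lexicographically least accepting string of length 3.

bab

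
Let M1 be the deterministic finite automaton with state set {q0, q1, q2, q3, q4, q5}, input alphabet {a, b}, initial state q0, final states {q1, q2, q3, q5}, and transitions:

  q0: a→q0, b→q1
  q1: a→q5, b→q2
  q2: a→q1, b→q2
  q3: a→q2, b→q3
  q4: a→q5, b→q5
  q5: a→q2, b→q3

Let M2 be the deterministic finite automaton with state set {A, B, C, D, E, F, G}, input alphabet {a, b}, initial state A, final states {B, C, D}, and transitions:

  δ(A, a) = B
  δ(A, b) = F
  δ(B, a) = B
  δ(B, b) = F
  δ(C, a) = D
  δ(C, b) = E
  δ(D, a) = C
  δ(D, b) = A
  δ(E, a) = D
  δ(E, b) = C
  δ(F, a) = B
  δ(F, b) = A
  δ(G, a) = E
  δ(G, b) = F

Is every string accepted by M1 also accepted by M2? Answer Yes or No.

No

The string b is in L(M1) but not in L(M2).
So L(M1) ⊄ L(M2).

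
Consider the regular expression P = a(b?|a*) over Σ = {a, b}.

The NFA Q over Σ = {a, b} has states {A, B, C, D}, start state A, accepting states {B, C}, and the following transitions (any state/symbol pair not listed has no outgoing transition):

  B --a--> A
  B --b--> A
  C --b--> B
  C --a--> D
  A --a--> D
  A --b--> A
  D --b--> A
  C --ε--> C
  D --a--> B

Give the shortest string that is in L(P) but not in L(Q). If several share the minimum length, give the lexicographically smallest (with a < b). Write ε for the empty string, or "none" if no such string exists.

a

The string a is accepted by P but not by Q.
No shorter string lies in the difference, and a is the lexicographically first length-1 string in L(P) \ L(Q).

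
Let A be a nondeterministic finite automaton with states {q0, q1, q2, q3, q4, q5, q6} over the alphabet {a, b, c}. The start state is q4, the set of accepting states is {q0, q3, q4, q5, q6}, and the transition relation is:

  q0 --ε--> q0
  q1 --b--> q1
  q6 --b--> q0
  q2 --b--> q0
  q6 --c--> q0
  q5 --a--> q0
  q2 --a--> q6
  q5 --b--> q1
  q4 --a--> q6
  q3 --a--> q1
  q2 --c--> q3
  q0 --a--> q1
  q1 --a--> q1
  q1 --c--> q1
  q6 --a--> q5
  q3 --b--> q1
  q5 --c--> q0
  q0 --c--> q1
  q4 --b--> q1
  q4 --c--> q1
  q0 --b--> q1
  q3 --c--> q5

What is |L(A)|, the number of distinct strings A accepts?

The useful subgraph on states {q0, q4, q5, q6} is acyclic, so L(A) is finite; the longest accepting path visits 4 useful states, giving maximum string length 3.
Counting accepting paths from q4 by length: 1 of length 0, 1 of length 1, 3 of length 2, 2 of length 3. Total 7.

7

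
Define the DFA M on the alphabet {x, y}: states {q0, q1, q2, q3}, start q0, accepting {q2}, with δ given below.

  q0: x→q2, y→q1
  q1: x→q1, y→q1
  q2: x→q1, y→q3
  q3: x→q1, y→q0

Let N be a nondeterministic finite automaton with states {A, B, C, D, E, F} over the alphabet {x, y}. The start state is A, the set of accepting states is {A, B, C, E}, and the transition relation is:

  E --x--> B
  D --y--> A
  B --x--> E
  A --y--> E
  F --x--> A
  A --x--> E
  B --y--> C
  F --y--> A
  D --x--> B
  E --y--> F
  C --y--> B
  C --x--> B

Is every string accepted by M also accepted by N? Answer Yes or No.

Exploring the product automaton M × N from the start pair (q0, A), following both machines on each input symbol, reaches 8 state pairs: (q0, A), (q2, E), (q1, E), (q1, B), (q3, F), (q1, F), (q1, C), (q1, A).
M accepts in {q2} and N accepts in {A, B, C, E}. The reachable pairs whose M-component is accepting are (q2, E); in each of them the N-component is accepting too, so the product for L(M) \ L(N) (M-component accepting, N-component rejecting) has no reachable accepting pair and the difference is empty.
Hence every string in L(M) is also in L(N).

Yes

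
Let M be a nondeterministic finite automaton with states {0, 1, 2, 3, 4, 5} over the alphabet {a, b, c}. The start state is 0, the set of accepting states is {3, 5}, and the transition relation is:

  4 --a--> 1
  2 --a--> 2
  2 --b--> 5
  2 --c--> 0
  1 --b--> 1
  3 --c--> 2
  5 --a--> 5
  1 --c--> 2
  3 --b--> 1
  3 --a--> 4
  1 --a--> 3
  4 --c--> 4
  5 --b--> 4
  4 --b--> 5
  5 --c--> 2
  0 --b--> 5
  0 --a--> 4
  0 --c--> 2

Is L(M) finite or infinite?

State 0 is reachable from the start and can reach an accepting state, and it lies on the cycle 0 → 2 → 0.
Traversing that cycle any number of times yields accepted strings of unbounded length, so the language is infinite.

infinite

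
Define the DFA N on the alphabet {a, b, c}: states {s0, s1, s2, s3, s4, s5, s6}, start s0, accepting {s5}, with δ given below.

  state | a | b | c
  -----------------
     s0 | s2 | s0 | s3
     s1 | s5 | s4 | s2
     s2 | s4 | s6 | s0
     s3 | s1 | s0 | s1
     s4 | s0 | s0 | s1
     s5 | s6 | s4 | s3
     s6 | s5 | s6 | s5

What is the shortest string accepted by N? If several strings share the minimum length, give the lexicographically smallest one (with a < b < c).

A breadth-first search from s0 reaches an accepting state first via the path s0 → s2 → s6 → s5 on input aba.
No string of length < 3 is accepted (BFS exhausts all shorter strings without reaching an accepting state), and aba is the lexicographically least accepting string of length 3.

aba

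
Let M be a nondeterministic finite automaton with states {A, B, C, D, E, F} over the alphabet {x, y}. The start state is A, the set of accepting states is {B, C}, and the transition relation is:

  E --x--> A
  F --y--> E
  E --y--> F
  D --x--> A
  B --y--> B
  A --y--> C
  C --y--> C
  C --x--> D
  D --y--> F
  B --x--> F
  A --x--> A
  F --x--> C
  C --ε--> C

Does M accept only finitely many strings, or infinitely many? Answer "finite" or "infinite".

State A is reachable from the start and can reach an accepting state, and it lies on the cycle A → A.
Traversing that cycle any number of times yields accepted strings of unbounded length, so the language is infinite.

infinite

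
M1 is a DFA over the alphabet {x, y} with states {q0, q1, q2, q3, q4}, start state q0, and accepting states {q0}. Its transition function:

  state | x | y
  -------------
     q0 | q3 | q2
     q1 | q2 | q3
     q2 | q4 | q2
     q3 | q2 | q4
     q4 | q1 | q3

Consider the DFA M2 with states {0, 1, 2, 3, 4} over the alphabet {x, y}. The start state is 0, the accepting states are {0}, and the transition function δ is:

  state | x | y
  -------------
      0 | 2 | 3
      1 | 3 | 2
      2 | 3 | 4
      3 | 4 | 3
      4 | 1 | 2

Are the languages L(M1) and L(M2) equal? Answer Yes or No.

Exploring the product automaton M1 × M2 from the start pair (q0, 0), following both machines on each input symbol, reaches 5 state pairs: (q0, 0), (q3, 2), (q2, 3), (q4, 4), (q1, 1).
M1 accepts in {q0} and M2 accepts in {0}. In every reachable pair the two components are either both accepting — (q0, 0) — or both non-accepting, so no string is accepted by exactly one of the machines: L(M1) \ L(M2) and L(M2) \ L(M1) are both empty.
Hence every string is accepted by M1 iff it is accepted by M2, and the two languages coincide.

Yes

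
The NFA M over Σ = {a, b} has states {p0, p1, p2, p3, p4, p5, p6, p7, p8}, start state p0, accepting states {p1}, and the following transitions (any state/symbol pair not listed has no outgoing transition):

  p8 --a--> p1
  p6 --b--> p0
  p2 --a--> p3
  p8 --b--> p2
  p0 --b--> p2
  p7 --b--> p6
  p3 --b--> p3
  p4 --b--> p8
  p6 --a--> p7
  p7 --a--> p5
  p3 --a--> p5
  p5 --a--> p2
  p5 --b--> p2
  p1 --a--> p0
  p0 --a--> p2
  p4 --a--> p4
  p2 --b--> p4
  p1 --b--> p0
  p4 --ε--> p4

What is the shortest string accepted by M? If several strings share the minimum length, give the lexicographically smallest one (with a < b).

A breadth-first search from p0 reaches an accepting state first via the path p0 → p2 → p4 → p8 → p1 on input abba.
No string of length < 4 is accepted (BFS exhausts all shorter strings without reaching an accepting state), and abba is the lexicographically least accepting string of length 4.

abba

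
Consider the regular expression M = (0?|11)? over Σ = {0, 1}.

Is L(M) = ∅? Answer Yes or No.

No

The empty string ε matches the expression, so it belongs to L(M).
Since L(M) contains at least one string, it is not empty.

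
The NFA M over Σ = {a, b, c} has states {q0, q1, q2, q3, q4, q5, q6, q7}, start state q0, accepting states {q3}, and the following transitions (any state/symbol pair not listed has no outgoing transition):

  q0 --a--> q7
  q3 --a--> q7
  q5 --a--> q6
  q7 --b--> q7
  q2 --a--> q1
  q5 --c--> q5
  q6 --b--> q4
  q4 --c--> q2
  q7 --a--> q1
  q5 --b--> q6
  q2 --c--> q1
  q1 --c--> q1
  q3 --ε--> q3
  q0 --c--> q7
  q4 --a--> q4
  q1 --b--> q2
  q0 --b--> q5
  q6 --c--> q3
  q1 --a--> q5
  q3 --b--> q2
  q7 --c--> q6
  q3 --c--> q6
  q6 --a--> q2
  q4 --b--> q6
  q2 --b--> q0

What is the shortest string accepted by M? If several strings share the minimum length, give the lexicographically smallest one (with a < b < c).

acc

A breadth-first search from q0 reaches an accepting state first via the path q0 → q7 → q6 → q3 on input acc.
No string of length < 3 is accepted (BFS exhausts all shorter strings without reaching an accepting state), and acc is the lexicographically least accepting string of length 3.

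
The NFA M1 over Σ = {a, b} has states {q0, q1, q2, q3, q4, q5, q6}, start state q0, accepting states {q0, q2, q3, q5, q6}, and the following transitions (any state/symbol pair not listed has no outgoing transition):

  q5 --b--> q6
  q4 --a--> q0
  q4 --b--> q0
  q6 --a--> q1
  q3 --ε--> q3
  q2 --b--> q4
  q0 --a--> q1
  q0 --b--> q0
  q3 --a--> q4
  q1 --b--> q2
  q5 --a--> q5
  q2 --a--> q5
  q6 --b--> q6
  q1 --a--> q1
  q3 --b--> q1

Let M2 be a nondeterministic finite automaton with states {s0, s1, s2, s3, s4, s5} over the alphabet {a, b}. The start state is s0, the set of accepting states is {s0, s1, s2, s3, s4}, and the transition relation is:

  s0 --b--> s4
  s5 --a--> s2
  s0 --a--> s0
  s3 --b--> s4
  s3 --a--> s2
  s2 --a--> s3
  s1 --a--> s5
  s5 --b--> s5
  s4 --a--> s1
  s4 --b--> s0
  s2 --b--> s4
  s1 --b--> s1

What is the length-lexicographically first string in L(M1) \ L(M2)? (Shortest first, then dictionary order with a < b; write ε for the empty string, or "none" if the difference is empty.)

abaa

The string abaa is accepted by M1 but not by M2.
No shorter string lies in the difference, and abaa is the lexicographically first length-4 string in L(M1) \ L(M2).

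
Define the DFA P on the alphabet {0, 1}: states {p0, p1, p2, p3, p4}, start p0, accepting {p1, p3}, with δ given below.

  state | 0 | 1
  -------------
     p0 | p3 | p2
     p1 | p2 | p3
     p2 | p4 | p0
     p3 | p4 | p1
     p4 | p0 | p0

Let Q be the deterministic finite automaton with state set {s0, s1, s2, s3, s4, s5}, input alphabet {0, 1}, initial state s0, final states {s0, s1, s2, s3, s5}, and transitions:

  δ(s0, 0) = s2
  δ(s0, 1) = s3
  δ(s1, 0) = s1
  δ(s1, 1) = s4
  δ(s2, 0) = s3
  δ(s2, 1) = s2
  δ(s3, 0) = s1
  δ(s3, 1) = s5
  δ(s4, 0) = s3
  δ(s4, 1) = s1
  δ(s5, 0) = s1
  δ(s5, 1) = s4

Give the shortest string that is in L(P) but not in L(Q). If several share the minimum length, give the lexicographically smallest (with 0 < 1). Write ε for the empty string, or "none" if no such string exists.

1101

The string 1101 is accepted by P but not by Q.
No shorter string lies in the difference, and 1101 is the lexicographically first length-4 string in L(P) \ L(Q).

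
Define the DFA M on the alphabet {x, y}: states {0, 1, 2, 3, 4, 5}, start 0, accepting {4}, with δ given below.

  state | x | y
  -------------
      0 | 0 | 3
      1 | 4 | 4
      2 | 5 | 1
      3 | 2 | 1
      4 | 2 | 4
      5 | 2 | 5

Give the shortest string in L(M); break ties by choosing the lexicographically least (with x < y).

A breadth-first search from 0 reaches an accepting state first via the path 0 → 3 → 1 → 4 on input yyx.
No string of length < 3 is accepted (BFS exhausts all shorter strings without reaching an accepting state), and yyx is the lexicographically least accepting string of length 3.

yyx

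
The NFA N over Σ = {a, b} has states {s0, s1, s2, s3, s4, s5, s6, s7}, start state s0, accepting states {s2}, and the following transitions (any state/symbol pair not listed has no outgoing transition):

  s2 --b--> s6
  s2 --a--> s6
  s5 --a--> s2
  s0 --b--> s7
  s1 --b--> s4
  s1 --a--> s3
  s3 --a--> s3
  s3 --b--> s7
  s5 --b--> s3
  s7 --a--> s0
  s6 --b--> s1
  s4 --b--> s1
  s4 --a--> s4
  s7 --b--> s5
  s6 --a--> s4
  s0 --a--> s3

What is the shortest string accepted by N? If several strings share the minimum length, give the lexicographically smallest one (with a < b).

bba

A breadth-first search from s0 reaches an accepting state first via the path s0 → s7 → s5 → s2 on input bba.
No string of length < 3 is accepted (BFS exhausts all shorter strings without reaching an accepting state), and bba is the lexicographically least accepting string of length 3.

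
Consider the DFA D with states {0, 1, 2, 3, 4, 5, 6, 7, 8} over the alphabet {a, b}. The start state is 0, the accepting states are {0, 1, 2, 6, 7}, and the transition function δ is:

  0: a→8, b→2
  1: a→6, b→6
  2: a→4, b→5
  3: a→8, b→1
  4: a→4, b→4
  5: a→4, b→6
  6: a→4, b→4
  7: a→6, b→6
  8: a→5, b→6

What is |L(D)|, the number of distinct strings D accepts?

5

The useful subgraph on states {0, 2, 5, 6, 8} is acyclic, so L(D) is finite; the longest accepting path visits 4 useful states, giving maximum string length 3.
Counting accepting paths from 0 by length: 1 of length 0, 1 of length 1, 1 of length 2, 2 of length 3. Total 5.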